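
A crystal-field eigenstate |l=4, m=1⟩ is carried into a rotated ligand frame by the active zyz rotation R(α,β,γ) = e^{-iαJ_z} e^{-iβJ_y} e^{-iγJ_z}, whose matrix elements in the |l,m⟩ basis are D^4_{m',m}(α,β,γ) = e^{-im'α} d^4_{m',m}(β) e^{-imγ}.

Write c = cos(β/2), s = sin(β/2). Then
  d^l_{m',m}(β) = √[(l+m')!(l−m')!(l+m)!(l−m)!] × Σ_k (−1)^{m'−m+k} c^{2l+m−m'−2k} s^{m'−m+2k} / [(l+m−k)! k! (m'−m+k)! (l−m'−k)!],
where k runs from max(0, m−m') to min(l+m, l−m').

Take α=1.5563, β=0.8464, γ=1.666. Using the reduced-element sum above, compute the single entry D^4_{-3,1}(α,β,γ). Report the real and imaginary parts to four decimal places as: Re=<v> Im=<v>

D^4_{-3,1}(1.5563,0.8464,1.6660) = e^{-i·-3·1.5563}·d^4_{-3,1}(0.8464)·e^{-i·1·1.6660}. Compute d first:
Half-angle: c=0.911779, s=0.410680. N=√(1·5040·120·6)=1904.940944
k∈{4,5} keeps every argument non-negative
  k=4: (−1)^0·1904.9409/(144)·0.9118^4·0.4107^4 = +0.260072
  k=5: (−1)^1·1904.9409/(240)·0.9118^2·0.4107^6 = -0.031657
d^4_{-3,1}(0.8464) = +0.260072 -0.031657 = +0.228415
D = (-0.043475-0.999055i)·(+0.228415)·(-0.095060-0.995472i) = -0.226221+0.031578i

Re=-0.2262 Im=0.0316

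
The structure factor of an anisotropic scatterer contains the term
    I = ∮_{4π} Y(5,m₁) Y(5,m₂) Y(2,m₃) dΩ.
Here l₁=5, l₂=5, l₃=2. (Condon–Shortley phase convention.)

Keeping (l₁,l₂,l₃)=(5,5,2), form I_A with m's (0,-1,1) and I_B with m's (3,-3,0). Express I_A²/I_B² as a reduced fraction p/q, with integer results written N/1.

Shared (l₁,l₂,l₃)=(5,5,2): N and (l;000)² cancel in I_A²/I_B².
A: Δ = 8!·2!·2!/13! = 1/38610; Racah Σ t=3..4: t=3:−1/1440 t=4:+1/1152 = 1/5760; ⇒ 3j(5 5 2; 0 -1 1)² = 1/858, sgn -1
B: Δ = 8!·2!·2!/13! = 1/38610; Racah Σ t=0..2: t=0:+1/161280 t=1:−1/5040 t=2:+1/5760 = -1/53760; ⇒ 3j(5 5 2; 3 -3 0)² = 1/4290, sgn -1
I_A²/I_B² = (1/858)/(1/4290) = 5/1

5/1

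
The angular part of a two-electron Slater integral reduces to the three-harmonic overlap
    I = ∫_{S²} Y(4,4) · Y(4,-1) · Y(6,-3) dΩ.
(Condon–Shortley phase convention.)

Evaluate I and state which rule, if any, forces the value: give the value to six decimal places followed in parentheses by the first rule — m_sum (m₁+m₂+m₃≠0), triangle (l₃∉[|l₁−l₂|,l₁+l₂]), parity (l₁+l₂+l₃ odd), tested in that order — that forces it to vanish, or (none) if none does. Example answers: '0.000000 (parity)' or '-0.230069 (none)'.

0.155830 (none)

Checks pass: Σm=0; 14 even; l₃=6∈[0,8].
(2·4+1)(2·4+1)(2·6+1) = 1053
Δ: 2! 6! 6! / 15! → 1/1261260
sum: t=0:+1/4608 t=1:−1/1296 t=2:+1/4608 = -7/20736
3j²(4 4 6; 0 0 0) = Δ·Π!·Σ² = 20/1287  (sign -1)
sum: t=0:+1/51840 = 1/51840
3j²(4 4 6; 4 -1 -3) = Δ·Π!·Σ² = 8/429  (sign -1)
combine: 4πI² = 1053·20/1287·8/429 = 480/1573
take √, sign +1: I = 0.15583009
No selection rule forces the value: the integral is nonzero (none).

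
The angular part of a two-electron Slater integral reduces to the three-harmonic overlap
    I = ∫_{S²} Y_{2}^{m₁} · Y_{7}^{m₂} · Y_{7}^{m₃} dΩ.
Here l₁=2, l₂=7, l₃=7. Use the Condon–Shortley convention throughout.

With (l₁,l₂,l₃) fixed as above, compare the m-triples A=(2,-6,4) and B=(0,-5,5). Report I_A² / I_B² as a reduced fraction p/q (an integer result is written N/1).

Shared (l₁,l₂,l₃)=(2,7,7): N and (l;000)² cancel in I_A²/I_B².
A: Δ = 2!·2!·12!/17! = 1/185640; Racah Σ t=0..0: t=0:+1/159667200 = 1/159667200; ⇒ 3j(2 7 7; 2 -6 4)² = 9/1190, sgn -1
B: Δ = 2!·2!·12!/17! = 1/185640; Racah Σ t=0..2: t=0:+1/29030400 t=1:−1/39916800 t=2:+1/1916006400 = 19/1916006400; ⇒ 3j(2 7 7; 0 -5 5)² = 361/185640, sgn +1
I_A²/I_B² = (9/1190)/(361/185640) = 1404/361

1404/361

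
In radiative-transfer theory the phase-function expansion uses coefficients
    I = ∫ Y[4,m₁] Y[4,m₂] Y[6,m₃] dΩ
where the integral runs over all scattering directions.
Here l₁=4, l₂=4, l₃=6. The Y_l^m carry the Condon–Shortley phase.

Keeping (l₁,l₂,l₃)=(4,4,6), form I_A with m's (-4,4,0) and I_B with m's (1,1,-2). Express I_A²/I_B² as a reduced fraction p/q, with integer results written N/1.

Shared (l₁,l₂,l₃)=(4,4,6): N and (l;000)² cancel in I_A²/I_B².
A: Δ = 2!·6!·6!/15! = 1/1261260; Racah Σ t=2..2: t=2:+1/1036800 = 1/1036800; ⇒ 3j(4 4 6; -4 4 0)² = 4/6435, sgn +1
B: Δ = 2!·6!·6!/15! = 1/1261260; Racah Σ t=0..2: t=0:+1/8640 t=1:−1/2304 t=2:+1/8640 = -7/34560; ⇒ 3j(4 4 6; 1 1 -2)² = 7/429, sgn -1
I_A²/I_B² = (4/6435)/(7/429) = 4/105

4/105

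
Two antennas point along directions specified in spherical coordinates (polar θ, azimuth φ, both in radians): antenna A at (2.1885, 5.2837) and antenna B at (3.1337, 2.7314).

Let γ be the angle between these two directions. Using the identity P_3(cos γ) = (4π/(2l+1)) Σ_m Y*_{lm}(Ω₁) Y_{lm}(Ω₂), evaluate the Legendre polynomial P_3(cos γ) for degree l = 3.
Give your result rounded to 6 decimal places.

Expand P_3 via completeness: Σ_{m} conj(Y_{3,m}) at Ω₁ times Y_{3,m} at Ω₂ —
  [-3]  conj(Y_{3,-3})(Ω₁) = -0.22372 - 0.03224j ; Y_{3,-3}(Ω₂) = -0.00000 - 0.00000j ; Δ = 0.00000 + 0.00000j
  [-2]  conj(Y_{3,-2})(Ω₁) = 0.16333 + 0.35785j ; Y_{3,-2}(Ω₂) = -0.00004 - 0.00005j ; Δ = 0.00001 - 0.00002j
  [-1]  conj(Y_{3,-1})(Ω₁) = 0.09647 - 0.15007j ; Y_{3,-1}(Ω₂) = -0.00936 - 0.00407j ; Δ = -0.00151 + 0.00101j
  [+0]  conj(Y_{3,0})(Ω₁) = 0.28591 + 0.00000j ; Y_{3,0}(Ω₂) = -0.74621 + 0.00000j ; Δ = -0.21335 + 0.00000j
  [+1]  conj(Y_{3,1})(Ω₁) = -0.09647 - 0.15007j ; Y_{3,1}(Ω₂) = 0.00936 - 0.00407j ; Δ = -0.00151 - 0.00101j
  [+2]  conj(Y_{3,2})(Ω₁) = 0.16333 - 0.35785j ; Y_{3,2}(Ω₂) = -0.00004 + 0.00005j ; Δ = 0.00001 + 0.00002j
  [+3]  conj(Y_{3,3})(Ω₁) = 0.22372 - 0.03224j ; Y_{3,3}(Ω₂) = 0.00000 - 0.00000j ; Δ = 0.00000 - 0.00000j
Accumulated sum -0.21635 + 0.00000j; after 4π/(2l+1) scaling, -0.38840 + 0.00000j ⇒ P_3 = -0.388398

-0.388398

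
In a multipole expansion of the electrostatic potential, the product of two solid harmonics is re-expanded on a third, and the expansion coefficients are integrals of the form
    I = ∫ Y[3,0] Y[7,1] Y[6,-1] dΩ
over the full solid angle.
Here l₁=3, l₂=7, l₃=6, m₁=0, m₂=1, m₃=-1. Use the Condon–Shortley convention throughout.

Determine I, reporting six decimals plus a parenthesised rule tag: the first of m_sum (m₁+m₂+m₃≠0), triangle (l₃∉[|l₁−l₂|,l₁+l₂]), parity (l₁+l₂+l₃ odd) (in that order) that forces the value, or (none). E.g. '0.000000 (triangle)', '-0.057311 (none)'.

Rules hold: Σm=0, L=16 even, 4≤6≤10.
N = 7·15·13 = 1365
Δ = 4!·2!·10!/17! = 1/2042040
Racah Σ t=1..3: t=1:−1/207360 t=2:+1/57600 t=3:−1/207360 = 1/129600
⇒ 3j(3 7 6; 0 0 0)² = 168/12155, sgn +1
Racah Σ t=1..3: t=1:−1/362880 t=2:+1/69120 t=3:−1/172800 = 43/7257600
⇒ 3j(3 7 6; 0 1 -1)² = 1849/170170, sgn -1
4πI² = N·(3j₀)²·(3jₘ)² = 465948/2272985
I = -1·√(0.204994/4π) = -0.12772194
No selection rule forces the value: the integral is nonzero (none).

-0.127722 (none)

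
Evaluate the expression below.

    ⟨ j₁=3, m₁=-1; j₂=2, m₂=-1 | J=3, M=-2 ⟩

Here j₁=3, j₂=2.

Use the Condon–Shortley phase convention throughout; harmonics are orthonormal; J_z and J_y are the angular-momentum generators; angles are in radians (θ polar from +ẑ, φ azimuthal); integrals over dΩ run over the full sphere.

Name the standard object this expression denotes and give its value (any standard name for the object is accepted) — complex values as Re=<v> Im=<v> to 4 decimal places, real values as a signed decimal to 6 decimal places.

This is a Clebsch–Gordan (vector-coupling) coefficient.
j₁+j₂−J=2  J+j₁−j₂=4  J−j₁+j₂=2  j₁+j₂+J+1=9
(j₁±m₁, j₂±m₂, J±M) = (2,4,1,3,1,5)
P² = 64
sum k=0..1:
  [0] +1/48 = 1/48
  [1] −1/12 = -1/12
S = -1/16
C² = P²·S² = 1/4 ; C = -0.500000

Clebsch–Gordan coefficient, −√(1/4) ≈ -0.500000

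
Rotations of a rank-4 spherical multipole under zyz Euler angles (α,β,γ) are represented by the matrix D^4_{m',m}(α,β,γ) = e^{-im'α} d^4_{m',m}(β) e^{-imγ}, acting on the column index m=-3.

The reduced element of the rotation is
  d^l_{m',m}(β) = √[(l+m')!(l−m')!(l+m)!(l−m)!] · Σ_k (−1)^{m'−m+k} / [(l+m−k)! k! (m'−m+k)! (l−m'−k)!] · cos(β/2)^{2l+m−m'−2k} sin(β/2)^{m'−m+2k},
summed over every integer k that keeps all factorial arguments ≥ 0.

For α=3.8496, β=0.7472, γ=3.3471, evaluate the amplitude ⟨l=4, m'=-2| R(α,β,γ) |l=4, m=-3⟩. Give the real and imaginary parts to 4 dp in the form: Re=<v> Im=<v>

Re=-0.1988 Im=0.3995

Split into d^4_{-2,-3}(β=0.7472) × two z-phases.
c=cos(0.747200/2)=0.931019, s=sin(0.747200/2)=0.364969; N=√[2·720·1·5040]=2693.993318
k: max(0,(-3)−(-2))=0 … min(4+(-3),4−(-2))=1
  k=0: (−1)^1·2693.9933/(720)·0.9310^7·0.3650^1 = -0.828003
  k=1: (−1)^2·2693.9933/(240)·0.9310^5·0.3650^3 = +0.381723
d^4_{-2,-3}(0.7472) = -0.828003 +0.381723 = -0.446280
Attach z-rotation phases: D = e^{-i(-2)(3.8496)}·(-0.446280)·e^{-i(-3)(3.3471)} = -0.198821+0.399545i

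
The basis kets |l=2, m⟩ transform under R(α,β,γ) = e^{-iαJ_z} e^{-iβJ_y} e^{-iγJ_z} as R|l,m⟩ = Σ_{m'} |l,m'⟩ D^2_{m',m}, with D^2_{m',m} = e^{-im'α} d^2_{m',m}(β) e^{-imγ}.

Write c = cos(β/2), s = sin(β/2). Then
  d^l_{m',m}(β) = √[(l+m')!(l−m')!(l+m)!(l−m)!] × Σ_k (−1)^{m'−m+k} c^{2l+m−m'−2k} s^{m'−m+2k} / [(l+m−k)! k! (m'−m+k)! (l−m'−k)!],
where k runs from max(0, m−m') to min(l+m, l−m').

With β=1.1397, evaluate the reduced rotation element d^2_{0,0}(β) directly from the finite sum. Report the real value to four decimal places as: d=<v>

d=-0.2381

d^2_{0,0}(β=1.1397) via the finite sum:
With c≡cos(β/2)=0.841982 and s≡sin(β/2)=0.539506, N=[2·2·2·2]^{1/2}=4.000000
k∈{0,1,2} keeps every argument non-negative
  k=0: (−1)^0·4.0000/(4)·0.8420^4·0.5395^0 = +0.502587
  k=1: (−1)^1·4.0000/(1)·0.8420^2·0.5395^2 = -0.825387
  k=2: (−1)^2·4.0000/(4)·0.8420^0·0.5395^4 = +0.084720
d^2_{0,0}(1.1397) = +0.502587 -0.825387 +0.084720 = -0.238081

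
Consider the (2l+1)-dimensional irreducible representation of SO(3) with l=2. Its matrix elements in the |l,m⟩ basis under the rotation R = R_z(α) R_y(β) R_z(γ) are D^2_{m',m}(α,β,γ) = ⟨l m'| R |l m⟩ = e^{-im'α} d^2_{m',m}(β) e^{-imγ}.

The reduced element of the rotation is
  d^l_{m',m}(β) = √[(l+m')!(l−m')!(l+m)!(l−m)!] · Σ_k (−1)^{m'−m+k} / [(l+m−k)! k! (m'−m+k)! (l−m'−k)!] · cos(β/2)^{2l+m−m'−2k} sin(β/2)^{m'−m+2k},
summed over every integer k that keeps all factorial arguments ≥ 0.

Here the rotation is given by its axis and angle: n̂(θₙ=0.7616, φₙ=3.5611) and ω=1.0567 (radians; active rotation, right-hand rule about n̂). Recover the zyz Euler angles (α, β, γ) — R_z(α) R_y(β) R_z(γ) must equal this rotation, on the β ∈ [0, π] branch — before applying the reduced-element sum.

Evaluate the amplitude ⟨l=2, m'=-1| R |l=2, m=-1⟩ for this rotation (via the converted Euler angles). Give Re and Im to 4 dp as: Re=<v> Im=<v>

Re=0.3161 Im=0.3251

Axis–angle → zyz. n̂ = (sinθₙcosφₙ, sinθₙsinφₙ, cosθₙ) = (-0.630243, -0.281077, +0.723733), ω = 1.0567.
R = I cosω + sinω [n̂]ₓ + (1−cosω) n̂n̂ᵀ gives
  R = [+0.693629, -0.540146, -0.476572; +0.720216, +0.531902, +0.445385; +0.012917, -0.652167, +0.757965]
β = atan2(√(R₁₃²+R₂₃²), R₃₃) = 0.710609; α = atan2(R₂₃, R₁₃) mod 2π = 2.390008; γ = atan2(R₃₂, −R₃₁) mod 2π = 4.692586
Split into d^2_{-1,-1}(β=0.7106) × two z-phases.
Half-angle: c=0.937541, s=0.347876. N=√(1·6·1·6)=6.000000
k: max(0,(-1)−(-1))=0 … min(2+(-1),2−(-1))=1
  k=0: (−1)^0·6.0000/(6)·0.9375^4·0.3479^0 = +0.772610
  k=1: (−1)^1·6.0000/(2)·0.9375^2·0.3479^2 = -0.319117
d^2_{-1,-1}(0.7106) = +0.772610 -0.319117 = +0.453493
Attach z-rotation phases: D = e^{-i(-1)(2.3900)}·(+0.453493)·e^{-i(-1)(4.6926)} = +0.316144+0.325129i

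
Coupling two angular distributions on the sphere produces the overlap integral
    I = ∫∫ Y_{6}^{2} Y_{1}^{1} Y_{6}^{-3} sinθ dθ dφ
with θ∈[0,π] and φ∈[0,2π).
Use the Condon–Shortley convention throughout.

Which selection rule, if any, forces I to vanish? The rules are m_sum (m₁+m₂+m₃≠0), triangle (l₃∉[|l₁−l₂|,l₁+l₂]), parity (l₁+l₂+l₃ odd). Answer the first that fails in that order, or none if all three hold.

Σmᵢ = 0  ✓
l₃∈[|l₁−l₂|,l₁+l₂]=[5,7], have l₃=6  ✓
Σlᵢ = 13 ⇒ odd  ✗

parity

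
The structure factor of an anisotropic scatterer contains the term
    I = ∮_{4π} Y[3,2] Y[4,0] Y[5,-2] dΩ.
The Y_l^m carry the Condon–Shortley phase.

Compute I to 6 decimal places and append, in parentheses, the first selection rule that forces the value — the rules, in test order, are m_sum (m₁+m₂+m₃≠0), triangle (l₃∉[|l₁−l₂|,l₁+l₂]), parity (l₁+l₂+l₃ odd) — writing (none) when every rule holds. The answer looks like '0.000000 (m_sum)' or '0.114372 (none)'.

-0.065427 (none)

Checks pass: Σm=0; 12 even; l₃=5∈[1,7].
(2·3+1)(2·4+1)(2·5+1) = 693
Δ: 2! 4! 6! / 13! → 1/180180
sum: t=0:+1/576 t=1:−1/144 t=2:+1/576 = -1/288
3j²(3 4 5; 0 0 0) = Δ·Π!·Σ² = 20/1001  (sign +1)
sum: t=0:+1/576 t=1:−1/864 = 1/1728
3j²(3 4 5; 2 0 -2) = Δ·Π!·Σ² = 5/1287  (sign -1)
combine: 4πI² = 693·20/1001·5/1287 = 100/1859
take √, sign -1: I = -0.06542675
No selection rule forces the value: the integral is nonzero (none).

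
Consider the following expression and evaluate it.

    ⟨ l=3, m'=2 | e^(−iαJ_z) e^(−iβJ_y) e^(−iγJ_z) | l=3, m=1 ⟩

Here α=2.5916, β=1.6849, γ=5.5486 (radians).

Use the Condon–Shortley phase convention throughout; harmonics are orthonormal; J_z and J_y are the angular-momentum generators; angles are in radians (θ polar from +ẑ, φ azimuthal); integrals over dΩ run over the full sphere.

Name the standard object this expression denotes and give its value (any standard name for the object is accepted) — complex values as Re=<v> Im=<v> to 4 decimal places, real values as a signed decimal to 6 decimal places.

Wigner D-matrix element, Re=-0.1217 Im=0.4507

This is a Wigner D-matrix element — the rotation-matrix element ⟨l m'| R(α,β,γ) |l m⟩ in the angular-momentum basis.
First d^3_{2,1}(β=1.6849), then the phase factors e^{-i(2)α} and e^{-i(1)γ}:
c=cos(1.684900/2)=0.665636, s=sin(1.684900/2)=0.746276; N=√[120·1·24·2]=75.894664
Admissible k: 0..1 (factorial args all ≥0)
  k=0: (−1)^1·75.8947/(24)·0.6656^5·0.7463^1 = -0.308379
  k=1: (−1)^2·75.8947/(12)·0.6656^3·0.7463^3 = +0.775247
d^3_{2,1}(1.6849) = -0.308379 +0.775247 = +0.466868
Attach z-rotation phases: D = e^{-i(2)(2.5916)}·(+0.466868)·e^{-i(1)(5.5486)} = -0.121725+0.450720i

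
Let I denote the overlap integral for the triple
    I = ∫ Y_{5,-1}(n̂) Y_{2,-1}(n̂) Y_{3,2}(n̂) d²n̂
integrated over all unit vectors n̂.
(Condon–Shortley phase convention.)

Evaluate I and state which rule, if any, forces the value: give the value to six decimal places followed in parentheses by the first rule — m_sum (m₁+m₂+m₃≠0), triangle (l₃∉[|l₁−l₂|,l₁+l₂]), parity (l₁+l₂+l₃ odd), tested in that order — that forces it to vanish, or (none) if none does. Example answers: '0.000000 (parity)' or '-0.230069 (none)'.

-0.117387 (none)

m-sum 0 ✓  L=10 even ✓  3≤3≤7 ✓
Π(2lᵢ+1) = 11×5×7 = 385
triangle coeff Δ(5,2,3) = 1/2310
Σ_t [2,2]: t=2:+1/144 = 1/144
(3j)²=10/231 [(5 2 3; 0 0 0)], sign=-1
Σ_t [1,1]: t=1:−1/720 = -1/720
(3j)²=4/385 [(5 2 3; -1 -1 2)], sign=+1
⇒ 4πI² = 40/231
I = (-1)√(40/231/(4π)) = -0.11738675
No selection rule forces the value: the integral is nonzero (none).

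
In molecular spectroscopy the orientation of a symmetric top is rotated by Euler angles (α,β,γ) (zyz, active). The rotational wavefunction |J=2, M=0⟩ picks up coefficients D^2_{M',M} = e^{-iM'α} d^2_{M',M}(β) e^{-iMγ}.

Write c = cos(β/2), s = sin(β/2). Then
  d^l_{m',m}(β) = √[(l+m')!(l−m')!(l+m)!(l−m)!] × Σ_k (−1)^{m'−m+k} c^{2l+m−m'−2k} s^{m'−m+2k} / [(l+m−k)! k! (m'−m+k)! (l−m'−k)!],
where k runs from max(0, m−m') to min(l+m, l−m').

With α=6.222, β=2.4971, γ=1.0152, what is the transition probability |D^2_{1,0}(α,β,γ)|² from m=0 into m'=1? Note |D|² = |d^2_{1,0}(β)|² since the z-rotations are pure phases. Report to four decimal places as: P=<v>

D^2_{1,0}(6.2220,2.4971,1.0152) = e^{-i·1·6.2220}·d^2_{1,0}(2.4971)·e^{-i·0·1.0152}. Compute d first:
With c≡cos(β/2)=0.316698 and s≡sin(β/2)=0.948526, N=[6·1·2·2]^{1/2}=4.898979
The bounds max(0,m−m')=0 and min(l+m,l−m')=1 give 2 terms
  k=0: (−1)^1·4.8990/(2)·0.3167^3·0.9485^1 = -0.073801
  k=1: (−1)^2·4.8990/(2)·0.3167^1·0.9485^3 = +0.662017
d^2_{1,0}(2.4971) = -0.073801 +0.662017 = +0.588216
|D^2_{1,0}|² = |d^2_{1,0}(β)|² = (+0.588216)² = 0.345999 (the z-rotation phases have unit modulus)

P=0.3460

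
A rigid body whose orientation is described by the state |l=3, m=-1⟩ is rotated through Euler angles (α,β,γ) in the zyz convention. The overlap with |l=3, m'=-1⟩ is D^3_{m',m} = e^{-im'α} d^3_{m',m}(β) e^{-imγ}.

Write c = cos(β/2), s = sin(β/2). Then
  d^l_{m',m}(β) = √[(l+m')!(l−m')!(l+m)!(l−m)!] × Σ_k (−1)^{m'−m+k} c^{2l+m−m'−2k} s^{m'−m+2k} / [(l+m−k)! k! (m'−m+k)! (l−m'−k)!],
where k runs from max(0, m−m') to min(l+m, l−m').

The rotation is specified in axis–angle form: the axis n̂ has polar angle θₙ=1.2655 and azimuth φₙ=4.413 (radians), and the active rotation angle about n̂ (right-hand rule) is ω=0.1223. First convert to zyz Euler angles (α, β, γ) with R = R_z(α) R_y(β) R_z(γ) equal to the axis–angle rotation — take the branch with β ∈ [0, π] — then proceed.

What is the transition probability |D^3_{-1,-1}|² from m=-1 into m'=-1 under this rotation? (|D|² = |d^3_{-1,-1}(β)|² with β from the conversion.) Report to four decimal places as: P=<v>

P=0.9272

Axis–angle → zyz. n̂ = (sinθₙcosφₙ, sinθₙsinφₙ, cosθₙ) = (-0.281298, -0.911332, +0.300576), ω = 0.1223.
R = I cosω + sinω [n̂]ₓ + (1−cosω) n̂n̂ᵀ gives
  R = [+0.993122, -0.034754, -0.111810; +0.038584, +0.998734, +0.032271; +0.110547, -0.036363, +0.993205]
β = atan2(√(R₁₃²+R₂₃²), R₃₃) = 0.116638; α = atan2(R₂₃, R₁₃) mod 2π = 2.860605; γ = atan2(R₃₂, −R₃₁) mod 2π = 3.459383
First d^3_{-1,-1}(β=0.1166), then the phase factors e^{-i(-1)α} and e^{-i(-1)γ}:
With c≡cos(β/2)=0.998300 and s≡sin(β/2)=0.058286, N=[2·24·2·24]^{1/2}=48.000000
The bounds max(0,m−m')=0 and min(l+m,l−m')=2 give 3 terms
  k=0: (−1)^0·48.0000/(48)·0.9983^6·0.0583^0 = +0.989843
  k=1: (−1)^1·48.0000/(6)·0.9983^4·0.0583^2 = -0.026994
  k=2: (−1)^2·48.0000/(8)·0.9983^2·0.0583^4 = +0.000069
d^3_{-1,-1}(0.1166) = +0.989843 -0.026994 +0.000069 = +0.962918
|D^3_{-1,-1}|² = |d^3_{-1,-1}(β)|² = (+0.962918)² = 0.927211 (the z-rotation phases have unit modulus)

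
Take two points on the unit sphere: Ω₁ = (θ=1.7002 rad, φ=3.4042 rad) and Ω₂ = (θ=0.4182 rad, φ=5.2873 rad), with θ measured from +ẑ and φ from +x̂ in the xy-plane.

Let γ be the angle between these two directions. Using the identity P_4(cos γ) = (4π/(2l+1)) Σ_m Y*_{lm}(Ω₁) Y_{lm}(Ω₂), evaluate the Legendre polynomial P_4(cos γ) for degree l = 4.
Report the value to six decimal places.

0.170925

Addition theorem: P_4(cos γ) = (4π/9) Σ_m Y*_{lm}(Ω₁) Y_{lm}(Ω₂), m = −4…4:
  m=-4: Y*=+0.212760+0.371277i  Y=-0.008017-0.008979i  product +0.001628-0.004887i
  m=-3: Y*=+0.111100+0.111640i  Y=-0.075707+0.011747i  product -0.009723-0.007147i
  m=-2: Y*=-0.251439-0.145711i  Y=-0.109249+0.243999i  product +0.063023-0.045432i
  m=-1: Y*=-0.168573-0.045315i  Y=+0.271655+0.419272i  product -0.026794-0.082988i
  m=+0: Y*=+0.265537-0.000000i  Y=+0.249110+0.000000i  product +0.066148+0.000000i
  m=+1: Y*=+0.168573-0.045315i  Y=-0.271655+0.419272i  product -0.026794+0.082988i
  m=+2: Y*=-0.251439+0.145711i  Y=-0.109249-0.243999i  product +0.063023+0.045432i
  m=+3: Y*=-0.111100+0.111640i  Y=+0.075707+0.011747i  product -0.009723+0.007147i
  m=+4: Y*=+0.212760-0.371277i  Y=-0.008017+0.008979i  product +0.001628+0.004887i
Accumulated sum +0.122416+0.000000i; after 4π/(2l+1) scaling, +0.170925+0.000000i ⇒ P_4 = 0.170925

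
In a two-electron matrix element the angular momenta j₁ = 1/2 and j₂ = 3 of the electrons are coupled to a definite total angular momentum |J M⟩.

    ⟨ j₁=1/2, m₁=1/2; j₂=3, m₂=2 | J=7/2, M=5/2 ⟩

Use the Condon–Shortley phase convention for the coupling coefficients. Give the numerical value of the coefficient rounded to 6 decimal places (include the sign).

j₁+j₂−J=0  J+j₁−j₂=1  J−j₁+j₂=6  j₁+j₂+J+1=8
(j₁±m₁, j₂±m₂, J±M) = (1,0,5,1,6,1)
P² = 86400/7
sum k=0..0:
  [0] +1/120 = 1/120
S = 1/120
C² = P²·S² = 6/7 ; C = +0.925820

+√(6/7) = +0.925820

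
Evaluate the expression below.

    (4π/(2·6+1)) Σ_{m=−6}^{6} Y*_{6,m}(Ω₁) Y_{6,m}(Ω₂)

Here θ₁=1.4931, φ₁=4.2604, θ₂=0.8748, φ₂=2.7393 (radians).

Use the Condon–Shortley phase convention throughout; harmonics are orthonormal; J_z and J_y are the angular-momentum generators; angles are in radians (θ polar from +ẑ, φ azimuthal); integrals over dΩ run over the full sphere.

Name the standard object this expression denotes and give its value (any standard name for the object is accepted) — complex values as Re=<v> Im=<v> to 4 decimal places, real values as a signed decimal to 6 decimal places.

This sum is the spherical-harmonic addition theorem: it equals the Legendre polynomial P_l(cos γ) of the angle γ between the two directions.
Expand P_6 via completeness: Σ_{m} conj(Y_{6,m}) at Ω₁ times Y_{6,m} at Ω₂ —
  m=-6: Y*=(0.431286, 0.197619)  Y=(-0.073672, 0.065644)  product (-0.044746, 0.013752)
  m=-5: Y*=(-0.098745, 0.081356)  Y=(0.121811, -0.258296)  product (0.008986, 0.035416)
  m=-4: Y*=(0.077328, 0.319923)  Y=(-0.016720, 0.435482)  product (-0.140613, 0.028326)
  m=-3: Y*=(-0.143611, -0.031335)  Y=(-0.102242, -0.268434)  product (0.006272, 0.041754)
  m=-2: Y*=(-0.178752, 0.227106)  Y=(-0.109453, -0.113736)  product (0.045395, -0.004527)
  m=-1: Y*=(-0.067120, -0.138246)  Y=(0.327497, 0.139349)  product (-0.002717, -0.054628)
  m=+0: Y*=(-0.278357, -0.000000)  Y=(0.062278, 0.000000)  product (-0.017336, -0.000000)
  m=+1: Y*=(0.067120, -0.138246)  Y=(-0.327497, 0.139349)  product (-0.002717, 0.054628)
  m=+2: Y*=(-0.178752, -0.227106)  Y=(-0.109453, 0.113736)  product (0.045395, 0.004527)
  m=+3: Y*=(0.143611, -0.031335)  Y=(0.102242, -0.268434)  product (0.006272, -0.041754)
  m=+4: Y*=(0.077328, -0.319923)  Y=(-0.016720, -0.435482)  product (-0.140613, -0.028326)
  m=+5: Y*=(0.098745, 0.081356)  Y=(-0.121811, -0.258296)  product (0.008986, -0.035416)
  m=+6: Y*=(0.431286, -0.197619)  Y=(-0.073672, -0.065644)  product (-0.044746, -0.013752)
Total Σ_m = (-0.272184, 0.000000). Multiply by 0.966644: (-0.263105, 0.000000). P_6(cos γ) = -0.263105

Legendre polynomial (addition theorem), -0.263105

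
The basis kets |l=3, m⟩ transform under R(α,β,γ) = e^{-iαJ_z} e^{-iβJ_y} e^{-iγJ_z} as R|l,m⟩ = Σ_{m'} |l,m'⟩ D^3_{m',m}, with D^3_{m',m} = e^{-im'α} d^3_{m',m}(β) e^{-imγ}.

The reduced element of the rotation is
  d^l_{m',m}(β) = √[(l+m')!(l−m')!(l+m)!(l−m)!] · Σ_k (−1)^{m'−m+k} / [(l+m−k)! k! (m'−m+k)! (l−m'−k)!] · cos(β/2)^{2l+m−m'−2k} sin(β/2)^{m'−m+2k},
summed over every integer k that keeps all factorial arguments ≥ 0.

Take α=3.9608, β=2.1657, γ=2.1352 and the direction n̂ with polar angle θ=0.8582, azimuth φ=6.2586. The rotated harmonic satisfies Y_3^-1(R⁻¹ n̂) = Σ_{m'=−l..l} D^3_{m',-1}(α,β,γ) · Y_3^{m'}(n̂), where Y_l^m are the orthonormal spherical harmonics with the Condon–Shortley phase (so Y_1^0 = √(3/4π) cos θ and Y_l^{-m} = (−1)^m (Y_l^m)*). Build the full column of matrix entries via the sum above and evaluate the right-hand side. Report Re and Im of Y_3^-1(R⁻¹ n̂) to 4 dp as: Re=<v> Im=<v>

Re=0.4114 Im=0.0554

Need the full column D^3_{m',-1} for m'=−3..3 at α=3.9608, β=2.1657, γ=2.1352.
cos(β/2)=0.468813, sin(β/2)=0.883298
d^3_{-3,-1}: single k=2 term ⇒ +0.145968;  D = +0.017411+0.144926i
d^3_{-2,-1}: k∈[1..2] ⇒ +0.063256 -0.449107 = -0.385850;  D = +0.311317+0.227952i
d^3_{-1,-1}: k∈[0..2] ⇒ +0.010617 -0.301510 +0.802746 = +0.511853;  D = +0.502912-0.095253i
d^3_{0,-1}: k∈[0..2] ⇒ -0.069294 +0.737958 -0.873223 = -0.204559;  D = +0.109421-0.172834i
d^3_{1,-1}: k∈[0..2] ⇒ +0.226133 -1.070328 +0.474944 = -0.369252;  D = +0.093072+0.357330i
d^3_{2,-1}: k∈[0..1] ⇒ -0.449107 +0.797140 = +0.348033;  D = +0.305963+0.165873i
d^3_{3,-1}: single k=0 term ⇒ +0.518171;  D = -0.491470+0.164190i
Y_3^{m'}(θ=0.8582,φ=6.2586) and Σ D·Y over m':
  (+0.0174+0.1449i)·(+0.1803+0.0133i)  (+0.3113+0.2280i)·(+0.3821+0.0188i)  (+0.5029-0.0953i)·(+0.2780+0.0068i)  (+0.1094-0.1728i)·(-0.2105+0.0000i)  (+0.0931+0.3573i)·(-0.2780+0.0068i)  (+0.3060+0.1659i)·(+0.3821-0.0188i)  (-0.4915+0.1642i)·(-0.1803+0.0133i)
Y_3^-1(R⁻¹ n̂) = +0.411430+0.055418i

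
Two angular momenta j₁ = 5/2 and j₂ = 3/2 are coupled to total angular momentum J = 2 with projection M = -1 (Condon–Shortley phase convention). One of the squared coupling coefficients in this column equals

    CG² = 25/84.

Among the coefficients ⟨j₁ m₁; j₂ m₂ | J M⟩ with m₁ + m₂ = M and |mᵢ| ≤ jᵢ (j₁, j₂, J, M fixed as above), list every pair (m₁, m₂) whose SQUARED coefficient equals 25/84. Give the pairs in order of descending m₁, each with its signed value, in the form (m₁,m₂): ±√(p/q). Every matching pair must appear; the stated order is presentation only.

Admissible pairs with m₁+m₂ = M = -1: (-5/2,3/2), (-3/2,1/2), (-1/2,-1/2), (1/2,-3/2)
  (m₁,m₂)=(1/2,-3/2): CG² = 9/28, CG = +√(9/28)
  (m₁,m₂)=(-1/2,-1/2): CG² = 25/84, CG = −√(25/84)   ← matches the target
  (m₁,m₂)=(-3/2,1/2): CG² = 1/42, CG = +√(1/42)
  (m₁,m₂)=(-5/2,3/2): CG² = 5/14, CG = +√(5/14)
Pairs with CG² = 25/84: (-1/2,-1/2): −√(25/84)

(-1/2,-1/2): −√(25/84)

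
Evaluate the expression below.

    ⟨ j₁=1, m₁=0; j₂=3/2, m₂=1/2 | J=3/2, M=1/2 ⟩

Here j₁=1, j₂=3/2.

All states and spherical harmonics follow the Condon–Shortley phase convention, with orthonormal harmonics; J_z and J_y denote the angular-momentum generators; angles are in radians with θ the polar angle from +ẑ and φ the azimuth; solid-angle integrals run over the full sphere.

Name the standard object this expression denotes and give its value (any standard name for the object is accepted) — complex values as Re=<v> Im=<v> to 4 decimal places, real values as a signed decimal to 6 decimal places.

Clebsch–Gordan coefficient, −√(1/15) ≈ -0.258199

This is a Clebsch–Gordan (vector-coupling) coefficient.
j₁+j₂−J=1  J+j₁−j₂=1  J−j₁+j₂=2  j₁+j₂+J+1=5
(j₁±m₁, j₂±m₂, J±M) = (1,1,2,1,2,1)
P² = 4/15
sum k=0..1:
  [0] +1/2 = 1/2
  [1] −1/1 = -1
S = -1/2
C² = P²·S² = 1/15 ; C = -0.258199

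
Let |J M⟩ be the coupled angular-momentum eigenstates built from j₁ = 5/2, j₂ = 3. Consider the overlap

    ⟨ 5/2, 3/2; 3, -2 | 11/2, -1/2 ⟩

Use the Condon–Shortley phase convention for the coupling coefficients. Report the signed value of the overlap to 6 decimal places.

+0.254824

j₁+j₂−J=0  J+j₁−j₂=5  J−j₁+j₂=6  j₁+j₂+J+1=12
(j₁±m₁, j₂±m₂, J±M) = (4,1,1,5,5,6)
P² = 41472000/77
sum k=0..0:
  [0] +1/2880 = 1/2880
S = 1/2880
C² = P²·S² = 5/77 ; C = +0.254824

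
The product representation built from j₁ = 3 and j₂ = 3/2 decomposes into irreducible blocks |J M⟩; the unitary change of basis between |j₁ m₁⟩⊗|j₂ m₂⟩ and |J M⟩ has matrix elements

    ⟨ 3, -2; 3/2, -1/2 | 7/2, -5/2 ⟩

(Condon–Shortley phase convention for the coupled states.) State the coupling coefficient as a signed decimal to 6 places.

triangle: 1!*5!*2!/9! = 240/362880
(j±m)!: 1!*5!*1!*2!*1!*6! = 172800
prefactor² = (2J+1)*Δ*N² = 6400/7
  k=0: +1/(0!*1!*5!*1!*0!*1!) = 1/120
  k=1: −1/(1!*0!*4!*0!*1!*2!) = -1/48
Σ = -1/80  ⇒  CG² = 6400/7*(-1/80)² = 1/7
CG = −√(1/7) = -0.377964

−√(1/7) ≈ -0.377964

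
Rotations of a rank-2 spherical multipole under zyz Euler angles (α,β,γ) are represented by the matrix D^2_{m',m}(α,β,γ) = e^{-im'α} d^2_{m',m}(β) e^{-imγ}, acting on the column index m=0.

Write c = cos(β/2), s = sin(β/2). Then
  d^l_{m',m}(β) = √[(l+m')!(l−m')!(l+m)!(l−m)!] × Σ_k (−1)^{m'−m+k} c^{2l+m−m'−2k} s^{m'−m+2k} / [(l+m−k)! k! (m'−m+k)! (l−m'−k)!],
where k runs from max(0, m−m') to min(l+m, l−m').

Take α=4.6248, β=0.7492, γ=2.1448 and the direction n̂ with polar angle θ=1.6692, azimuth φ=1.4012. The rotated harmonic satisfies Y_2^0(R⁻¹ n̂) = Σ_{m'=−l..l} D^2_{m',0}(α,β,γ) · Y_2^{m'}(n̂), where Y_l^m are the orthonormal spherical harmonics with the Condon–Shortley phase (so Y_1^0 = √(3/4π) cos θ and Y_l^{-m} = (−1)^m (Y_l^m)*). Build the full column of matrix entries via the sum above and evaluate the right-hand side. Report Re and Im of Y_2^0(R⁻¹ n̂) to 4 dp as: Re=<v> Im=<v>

Need the full column D^2_{m',0} for m'=−2..2 at α=4.6248, β=0.7492, γ=2.1448.
cos(β/2)=0.930654, sin(β/2)=0.365900
d^2_{-2,0}: single k=2 term ⇒ +0.284039;  D = -0.279692+0.049503i
d^2_{-1,0}: k∈[1..2] ⇒ +0.722442 -0.111674 = +0.610768;  D = -0.053428-0.608427i
d^2_{0,0}: k∈[0..2] ⇒ +0.750159 -0.463833 +0.017925 = +0.304250;  D = +0.304250+0.000000i
d^2_{1,0}: k∈[0..1] ⇒ -0.722442 +0.111674 = -0.610768;  D = +0.053428-0.608427i
d^2_{2,0}: single k=0 term ⇒ +0.284039;  D = -0.279692-0.049503i
Y_2^{m'}(θ=1.6692,φ=1.4012) and Σ D·Y over m':
  (-0.2797+0.0495i)·(-0.3607-0.1273i)  (-0.0534-0.6084i)·(-0.0127+0.0744i)  (+0.3042+0.0000i)·(-0.3063+0.0000i)  (+0.0534-0.6084i)·(+0.0127+0.0744i)  (-0.2797-0.0495i)·(-0.3607+0.1273i)
Y_2^0(R⁻¹ n̂) = +0.213175+0.000000i

Re=0.2132 Im=0.0000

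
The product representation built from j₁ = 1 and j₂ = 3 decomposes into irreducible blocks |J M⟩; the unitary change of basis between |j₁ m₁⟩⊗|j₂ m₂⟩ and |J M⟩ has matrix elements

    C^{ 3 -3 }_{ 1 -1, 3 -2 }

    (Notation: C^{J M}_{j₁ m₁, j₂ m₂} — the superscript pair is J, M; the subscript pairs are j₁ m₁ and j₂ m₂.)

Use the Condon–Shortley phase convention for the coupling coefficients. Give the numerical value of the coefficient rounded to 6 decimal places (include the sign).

j₁+j₂−J=1  J+j₁−j₂=1  J−j₁+j₂=5  j₁+j₂+J+1=8
(j₁±m₁, j₂±m₂, J±M) = (0,2,1,5,0,6)
P² = 3600
sum k=1..1:
  [1] −1/120 = -1/120
S = -1/120
C² = P²·S² = 1/4 ; C = -0.500000

-0.500000  (= −√(1/4))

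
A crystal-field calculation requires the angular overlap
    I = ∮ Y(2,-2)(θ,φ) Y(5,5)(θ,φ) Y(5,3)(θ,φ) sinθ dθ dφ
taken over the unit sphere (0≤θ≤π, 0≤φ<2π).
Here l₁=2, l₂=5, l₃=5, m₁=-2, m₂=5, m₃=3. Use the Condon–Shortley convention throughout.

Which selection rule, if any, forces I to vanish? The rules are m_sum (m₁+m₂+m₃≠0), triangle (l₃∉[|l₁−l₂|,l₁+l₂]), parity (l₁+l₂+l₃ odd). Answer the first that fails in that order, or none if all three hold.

Σmᵢ = 6  ✗
l₃∈[|l₁−l₂|,l₁+l₂]=[3,7], have l₃=5
Σlᵢ = 12 ⇒ even

m_sum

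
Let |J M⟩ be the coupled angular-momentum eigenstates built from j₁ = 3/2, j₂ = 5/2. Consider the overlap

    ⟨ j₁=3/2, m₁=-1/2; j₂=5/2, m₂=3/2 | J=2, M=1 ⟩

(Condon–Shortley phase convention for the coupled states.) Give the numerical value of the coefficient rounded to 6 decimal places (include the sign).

triangle: 2!·1!·3!/7! = 12/5040
(j±m)!: 1!·2!·4!·1!·3!·1! = 288
prefactor² = (2J+1)·Δ·N² = 24/7
  k=1: −1/(1!·1!·1!·3!·0!·0!) = -1/6
  k=2: +1/(2!·0!·0!·2!·1!·1!) = 1/4
Σ = 1/12  ⇒  CG² = 24/7·(1/12)² = 1/42
CG = +√(1/42) = +0.154303

+√(1/42) = +0.154303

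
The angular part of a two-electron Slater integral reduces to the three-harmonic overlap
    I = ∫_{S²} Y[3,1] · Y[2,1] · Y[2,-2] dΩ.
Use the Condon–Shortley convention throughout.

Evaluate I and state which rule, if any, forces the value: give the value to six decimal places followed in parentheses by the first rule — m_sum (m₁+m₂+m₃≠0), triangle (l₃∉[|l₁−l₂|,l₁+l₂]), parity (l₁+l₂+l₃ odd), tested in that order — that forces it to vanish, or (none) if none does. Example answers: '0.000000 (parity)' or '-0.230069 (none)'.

Σlᵢ=7 odd — θ-integrand is odd under cosθ→−cosθ; I=0

0.000000 (parity)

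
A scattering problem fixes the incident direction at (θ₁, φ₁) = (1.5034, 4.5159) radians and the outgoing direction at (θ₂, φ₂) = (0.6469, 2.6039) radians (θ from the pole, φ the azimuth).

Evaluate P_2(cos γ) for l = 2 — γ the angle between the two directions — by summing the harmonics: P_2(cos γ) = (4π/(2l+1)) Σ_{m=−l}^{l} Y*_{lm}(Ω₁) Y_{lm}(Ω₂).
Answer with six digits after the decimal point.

-0.467372

Summing Y*_{l m}(θ₁,φ₁)·Y_{l m}(θ₂,φ₂) over m ∈ [−2, 2]; prefactor 4π/(2·2+1) = 2.513274:
  term(m=-2) = (-0.041873, -0.034028)   from Y*(Ω₁)=(-0.355211, 0.147249), Y(Ω₂)=(0.066707, 0.123450)
  term(m=-1) = (-0.006454, 0.018175)   from Y*(Ω₁)=(-0.010134, -0.050911), Y(Ω₂)=(-0.319121, -0.190291)
  term(m=+0) = (-0.089308, -0.000000)   from Y*(Ω₁)=(-0.311100, -0.000000), Y(Ω₂)=(0.287070, 0.000000)
  term(m=+1) = (-0.006454, -0.018175)   from Y*(Ω₁)=(0.010134, -0.050911), Y(Ω₂)=(0.319121, -0.190291)
  term(m=+2) = (-0.041873, 0.034028)   from Y*(Ω₁)=(-0.355211, -0.147249), Y(Ω₂)=(0.066707, -0.123450)
Accumulated sum (-0.185961, 0.000000); after 4π/(2l+1) scaling, (-0.467372, 0.000000) ⇒ P_2 = -0.467372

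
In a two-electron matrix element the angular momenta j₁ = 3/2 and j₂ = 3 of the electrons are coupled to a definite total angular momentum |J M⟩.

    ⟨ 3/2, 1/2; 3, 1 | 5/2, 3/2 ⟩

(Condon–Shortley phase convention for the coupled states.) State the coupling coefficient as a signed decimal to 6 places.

j₁+j₂−J=2  J+j₁−j₂=1  J−j₁+j₂=4  j₁+j₂+J+1=8
(j₁±m₁, j₂±m₂, J±M) = (2,1,4,2,4,1)
P² = 576/35
sum k=0..1:
  [0] +1/48 = 1/48
  [1] −1/6 = -1/6
S = -7/48
C² = P²·S² = 7/20 ; C = -0.591608

-0.591608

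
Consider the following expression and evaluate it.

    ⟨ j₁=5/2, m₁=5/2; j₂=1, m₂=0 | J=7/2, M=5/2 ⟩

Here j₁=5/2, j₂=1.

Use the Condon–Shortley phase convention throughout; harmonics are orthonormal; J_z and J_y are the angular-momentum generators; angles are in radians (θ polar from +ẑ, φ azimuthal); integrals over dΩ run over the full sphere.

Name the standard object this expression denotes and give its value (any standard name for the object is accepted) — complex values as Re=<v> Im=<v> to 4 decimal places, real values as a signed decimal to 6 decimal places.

Clebsch–Gordan coefficient, +√(2/7) ≈ +0.534522

This is a Clebsch–Gordan (vector-coupling) coefficient.
√[8·0!5!2!/8! · 5!0!1!1!6!1!] = √(28800/7)
  +(−1)^0/∏(0,0,0,1,5,1)! = 1/120  (running 1/120)
⟨..|..⟩ = √(28800/7)·(1/120) = +0.534522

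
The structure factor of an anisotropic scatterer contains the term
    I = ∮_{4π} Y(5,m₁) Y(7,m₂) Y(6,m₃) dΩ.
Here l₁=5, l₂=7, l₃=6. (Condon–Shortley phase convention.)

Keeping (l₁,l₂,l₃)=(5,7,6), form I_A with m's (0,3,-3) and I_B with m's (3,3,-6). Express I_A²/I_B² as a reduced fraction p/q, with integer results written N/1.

Same 5,7,6: normalisation and zero-m 3j drop out of the ratio.
A: Δ: 6! 4! 8! / 19! → 1/174594420; sum: t=2:+1/11612160 t=3:−1/725760 t=4:+1/414720 t=5:−1/2073600 = 37/58060800; 3j²(5 7 6; 0 3 -3) = Δ·Π!·Σ² = 4107/646646  (sign -1)
B: Δ: 6! 4! 8! / 19! → 1/174594420; sum: t=2:+1/46448640 = 1/46448640; 3j²(5 7 6; 3 3 -6) = Δ·Π!·Σ² = 75/8398  (sign +1)
I_A²/I_B² = (4107/646646)/(75/8398) = 1369/1925

1369/1925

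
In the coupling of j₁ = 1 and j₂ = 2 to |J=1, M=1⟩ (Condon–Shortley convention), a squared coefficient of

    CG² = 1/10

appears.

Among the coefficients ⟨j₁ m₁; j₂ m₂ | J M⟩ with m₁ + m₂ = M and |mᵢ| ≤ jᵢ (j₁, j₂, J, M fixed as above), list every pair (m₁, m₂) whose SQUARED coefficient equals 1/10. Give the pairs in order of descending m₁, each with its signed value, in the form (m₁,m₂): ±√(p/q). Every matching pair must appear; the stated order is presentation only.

Admissible pairs with m₁+m₂ = M = 1: (-1,2), (0,1), (1,0)
  (m₁,m₂)=(1,0): CG² = 1/10, CG = +√(1/10)   ← matches the target
  (m₁,m₂)=(0,1): CG² = 3/10, CG = −√(3/10)
  (m₁,m₂)=(-1,2): CG² = 3/5, CG = +√(3/5)
Pairs with CG² = 1/10: (1,0): +√(1/10)

(1,0): +√(1/10)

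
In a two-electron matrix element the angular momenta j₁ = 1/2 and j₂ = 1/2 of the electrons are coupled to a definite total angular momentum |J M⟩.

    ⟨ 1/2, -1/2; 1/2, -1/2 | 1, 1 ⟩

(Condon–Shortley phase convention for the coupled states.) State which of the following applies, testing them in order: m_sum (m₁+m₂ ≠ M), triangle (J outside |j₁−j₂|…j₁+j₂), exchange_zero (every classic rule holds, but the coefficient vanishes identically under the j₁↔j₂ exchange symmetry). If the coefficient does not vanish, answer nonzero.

m_sum

m-sum: m₁+m₂ = -1/2+(-1/2) = -1, M = 1  ✗ ⇒ coefficient is 0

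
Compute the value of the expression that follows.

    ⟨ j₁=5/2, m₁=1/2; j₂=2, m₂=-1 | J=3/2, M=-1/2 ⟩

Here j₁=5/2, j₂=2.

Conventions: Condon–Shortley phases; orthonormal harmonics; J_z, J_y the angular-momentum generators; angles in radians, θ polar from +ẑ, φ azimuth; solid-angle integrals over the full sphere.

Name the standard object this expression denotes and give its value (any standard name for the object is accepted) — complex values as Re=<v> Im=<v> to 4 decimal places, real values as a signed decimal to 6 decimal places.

This is a Clebsch–Gordan (vector-coupling) coefficient.
triangle: 3!·2!·1!/7! = 12/5040
(j±m)!: 3!·2!·1!·3!·1!·2! = 144
prefactor² = (2J+1)·Δ·N² = 48/35
  k=0: +1/(0!·3!·2!·1!·0!·0!) = 1/12
  k=1: −1/(1!·2!·1!·0!·1!·1!) = -1/2
Σ = -5/12  ⇒  CG² = 48/35·(-5/12)² = 5/21
CG = −√(5/21) = -0.487950

Clebsch–Gordan coefficient, −√(5/21) ≈ -0.487950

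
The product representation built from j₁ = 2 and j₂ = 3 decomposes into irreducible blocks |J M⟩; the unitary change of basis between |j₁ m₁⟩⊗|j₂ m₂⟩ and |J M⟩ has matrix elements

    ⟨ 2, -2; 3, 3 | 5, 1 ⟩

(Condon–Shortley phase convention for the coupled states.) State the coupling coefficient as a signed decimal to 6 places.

triangle: 0!·4!·6!/11! = 17280/39916800
(j±m)!: 0!·4!·6!·0!·6!·4! = 298598400
prefactor² = (2J+1)·Δ·N² = 9953280/7
  k=0: +1/(0!·0!·4!·6!·0!·0!) = 1/17280
Σ = 1/17280  ⇒  CG² = 9953280/7·(1/17280)² = 1/210
CG = +√(1/210) = +0.069007

+0.069007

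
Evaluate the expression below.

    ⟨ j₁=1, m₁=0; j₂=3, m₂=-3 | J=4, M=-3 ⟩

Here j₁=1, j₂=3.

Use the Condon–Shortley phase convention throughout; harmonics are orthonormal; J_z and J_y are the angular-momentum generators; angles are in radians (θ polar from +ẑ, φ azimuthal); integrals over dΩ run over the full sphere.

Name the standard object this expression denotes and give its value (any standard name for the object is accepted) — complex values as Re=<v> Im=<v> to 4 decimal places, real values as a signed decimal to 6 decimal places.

This is a Clebsch–Gordan (vector-coupling) coefficient.
√[9·0!2!6!/9! · 1!1!0!6!1!7!] = √(129600)
  +(−1)^0/∏(0,0,1,0,1,6)! = 1/720  (running 1/720)
⟨..|..⟩ = √(129600)·(1/720) = +0.500000

Clebsch–Gordan coefficient, +√(1/4) ≈ +0.500000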